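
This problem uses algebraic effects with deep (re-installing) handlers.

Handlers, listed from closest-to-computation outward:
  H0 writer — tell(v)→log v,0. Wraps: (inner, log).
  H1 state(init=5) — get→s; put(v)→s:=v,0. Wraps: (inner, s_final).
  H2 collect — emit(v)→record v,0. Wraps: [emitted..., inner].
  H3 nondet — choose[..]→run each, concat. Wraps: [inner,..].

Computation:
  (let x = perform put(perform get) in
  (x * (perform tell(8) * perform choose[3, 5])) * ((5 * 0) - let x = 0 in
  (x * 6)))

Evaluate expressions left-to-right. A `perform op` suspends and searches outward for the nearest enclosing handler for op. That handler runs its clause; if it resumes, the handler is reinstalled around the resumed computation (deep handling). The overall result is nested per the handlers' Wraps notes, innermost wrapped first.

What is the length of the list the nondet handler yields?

Working:
get @ H1 ⇒ 5
put(5) @ H1 ⇒ s:=5
tell(8) @ H0 ⇒ log+=8
choose[3, 5] @ H3
  branch[0] choose=3:
    H0 returns (0, (8))
    H1 returns ((0, (8)), 5)
    H2 returns [((0, (8)), 5)]
    H3 returns [[((0, (8)), 5)]]
  branch[1] choose=5:
    H0 returns (0, (8))
    H1 returns ((0, (8)), 5)
    H2 returns [((0, (8)), 5)]
    H3 returns [[((0, (8)), 5)]]
= [[((0, (8)), 5)], [((0, (8)), 5)]]

Answer: 2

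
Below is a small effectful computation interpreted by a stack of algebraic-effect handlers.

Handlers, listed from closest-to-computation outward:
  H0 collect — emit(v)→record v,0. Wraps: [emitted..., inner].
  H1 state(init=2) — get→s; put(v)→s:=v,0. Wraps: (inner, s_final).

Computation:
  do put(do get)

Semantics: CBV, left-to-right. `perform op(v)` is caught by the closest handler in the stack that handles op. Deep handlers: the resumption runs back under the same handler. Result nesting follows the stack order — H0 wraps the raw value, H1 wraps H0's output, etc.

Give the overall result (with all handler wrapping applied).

Answer: ([0], 2)

Step-by-step:
get @ H1 ⇒ 2
put(2) @ H1 ⇒ s:=2
H0 returns [0]
H1 returns ([0], 2)
= ([0], 2)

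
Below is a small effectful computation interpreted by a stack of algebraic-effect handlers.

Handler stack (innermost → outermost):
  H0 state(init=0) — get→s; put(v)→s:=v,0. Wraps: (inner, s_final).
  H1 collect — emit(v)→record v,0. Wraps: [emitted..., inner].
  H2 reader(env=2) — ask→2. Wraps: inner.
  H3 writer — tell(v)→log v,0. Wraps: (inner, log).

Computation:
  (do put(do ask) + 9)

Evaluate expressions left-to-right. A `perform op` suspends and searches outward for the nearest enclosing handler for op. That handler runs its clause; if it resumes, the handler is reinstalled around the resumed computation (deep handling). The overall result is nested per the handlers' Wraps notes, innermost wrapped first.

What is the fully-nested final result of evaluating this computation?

Answer: ([(9, 2)], ())

Step-by-step:
ask @ H2 ⇒ 2
put(2) @ H0 ⇒ s:=2
H0 returns (9, 2)
H1 returns [(9, 2)]
H2 returns [(9, 2)]
H3 returns ([(9, 2)], ())
= ([(9, 2)], ())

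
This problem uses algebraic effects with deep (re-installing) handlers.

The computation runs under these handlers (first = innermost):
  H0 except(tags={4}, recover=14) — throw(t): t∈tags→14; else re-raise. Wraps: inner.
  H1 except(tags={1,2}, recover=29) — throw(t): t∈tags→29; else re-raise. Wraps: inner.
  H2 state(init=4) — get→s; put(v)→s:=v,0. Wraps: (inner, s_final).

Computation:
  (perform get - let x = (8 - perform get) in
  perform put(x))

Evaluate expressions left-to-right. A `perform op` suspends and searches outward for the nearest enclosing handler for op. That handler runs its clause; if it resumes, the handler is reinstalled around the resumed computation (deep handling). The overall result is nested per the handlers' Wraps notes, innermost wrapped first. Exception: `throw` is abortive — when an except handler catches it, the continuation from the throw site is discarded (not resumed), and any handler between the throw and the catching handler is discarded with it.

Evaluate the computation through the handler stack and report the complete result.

Answer: (4, 4)

Working:
get @ H2 ⇒ 4
get @ H2 ⇒ 4
put(4) @ H2 ⇒ s:=4
H0 returns 4
H1 returns 4
H2 returns (4, 4)
= (4, 4)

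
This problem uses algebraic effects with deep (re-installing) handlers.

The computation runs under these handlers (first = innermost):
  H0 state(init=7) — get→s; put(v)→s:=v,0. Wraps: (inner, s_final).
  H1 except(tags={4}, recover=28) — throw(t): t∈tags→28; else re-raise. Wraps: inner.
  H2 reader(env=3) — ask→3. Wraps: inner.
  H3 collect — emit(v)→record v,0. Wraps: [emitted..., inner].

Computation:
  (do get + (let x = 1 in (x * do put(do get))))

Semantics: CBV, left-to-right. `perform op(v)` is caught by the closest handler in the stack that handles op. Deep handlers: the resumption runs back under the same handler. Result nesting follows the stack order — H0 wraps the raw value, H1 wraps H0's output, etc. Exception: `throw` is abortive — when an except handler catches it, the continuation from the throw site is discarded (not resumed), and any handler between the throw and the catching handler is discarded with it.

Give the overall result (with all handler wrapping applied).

Answer: [(7, 7)]

Evaluation trace:
get @ H0 ⇒ 7
get @ H0 ⇒ 7
put(7) @ H0 ⇒ s:=7
H0 returns (7, 7)
H1 returns (7, 7)
H2 returns (7, 7)
H3 returns [(7, 7)]
= [(7, 7)]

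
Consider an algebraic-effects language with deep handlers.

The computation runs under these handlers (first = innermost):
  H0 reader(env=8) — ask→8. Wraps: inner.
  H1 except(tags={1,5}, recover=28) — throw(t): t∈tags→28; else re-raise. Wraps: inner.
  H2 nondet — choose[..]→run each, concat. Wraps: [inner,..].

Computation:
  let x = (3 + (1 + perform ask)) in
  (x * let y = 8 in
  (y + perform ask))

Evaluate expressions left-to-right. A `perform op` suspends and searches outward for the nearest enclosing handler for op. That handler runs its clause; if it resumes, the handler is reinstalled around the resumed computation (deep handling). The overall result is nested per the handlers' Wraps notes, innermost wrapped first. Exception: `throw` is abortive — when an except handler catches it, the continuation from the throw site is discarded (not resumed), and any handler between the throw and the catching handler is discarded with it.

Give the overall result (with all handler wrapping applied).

Answer: [192]

Working:
ask @ H0 ⇒ 8
ask @ H0 ⇒ 8
H0 returns 192
H1 returns 192
H2 returns [192]
= [192]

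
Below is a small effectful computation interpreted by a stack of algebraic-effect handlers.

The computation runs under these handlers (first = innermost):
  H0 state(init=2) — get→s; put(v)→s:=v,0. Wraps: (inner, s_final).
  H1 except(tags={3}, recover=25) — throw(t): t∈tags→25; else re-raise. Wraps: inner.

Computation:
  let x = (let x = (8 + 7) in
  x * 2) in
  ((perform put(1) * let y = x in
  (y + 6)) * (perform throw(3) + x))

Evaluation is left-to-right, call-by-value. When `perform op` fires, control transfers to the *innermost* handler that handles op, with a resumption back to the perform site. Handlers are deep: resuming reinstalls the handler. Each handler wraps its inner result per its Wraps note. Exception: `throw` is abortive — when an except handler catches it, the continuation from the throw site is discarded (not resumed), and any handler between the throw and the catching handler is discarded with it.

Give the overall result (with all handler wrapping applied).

Working:
put(1) @ H0 ⇒ s:=1
throw(3) @ H1 caught ⇒ 25
= 25

Answer: 25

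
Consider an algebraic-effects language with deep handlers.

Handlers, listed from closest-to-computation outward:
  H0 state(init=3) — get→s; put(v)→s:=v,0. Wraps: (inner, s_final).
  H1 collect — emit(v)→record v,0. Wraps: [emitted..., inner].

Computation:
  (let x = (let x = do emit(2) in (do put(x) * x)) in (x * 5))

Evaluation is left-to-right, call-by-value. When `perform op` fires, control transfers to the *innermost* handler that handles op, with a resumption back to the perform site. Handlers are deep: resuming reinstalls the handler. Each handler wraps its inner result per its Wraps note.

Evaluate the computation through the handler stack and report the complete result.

Answer: [2, (0, 0)]

Working:
emit(2) @ H1 ⇒ out+=2
put(0) @ H0 ⇒ s:=0
H0 returns (0, 0)
H1 returns [2, (0, 0)]
= [2, (0, 0)]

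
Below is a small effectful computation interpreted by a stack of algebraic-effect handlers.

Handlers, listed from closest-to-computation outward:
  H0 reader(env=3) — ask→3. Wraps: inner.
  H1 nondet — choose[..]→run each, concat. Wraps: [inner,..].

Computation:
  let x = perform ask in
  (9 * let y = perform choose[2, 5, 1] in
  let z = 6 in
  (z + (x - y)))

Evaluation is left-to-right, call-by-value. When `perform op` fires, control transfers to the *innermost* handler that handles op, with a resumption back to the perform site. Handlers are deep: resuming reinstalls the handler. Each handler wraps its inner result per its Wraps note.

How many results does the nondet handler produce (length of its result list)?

Answer: 3

Working:
ask @ H0 ⇒ 3
choose[2, 5, 1] @ H1
  branch[0] choose=2:
    H0 returns 63
    H1 returns [63]
  branch[1] choose=5:
    H0 returns 36
    H1 returns [36]
  branch[2] choose=1:
    H0 returns 72
    H1 returns [72]
= [63, 36, 72]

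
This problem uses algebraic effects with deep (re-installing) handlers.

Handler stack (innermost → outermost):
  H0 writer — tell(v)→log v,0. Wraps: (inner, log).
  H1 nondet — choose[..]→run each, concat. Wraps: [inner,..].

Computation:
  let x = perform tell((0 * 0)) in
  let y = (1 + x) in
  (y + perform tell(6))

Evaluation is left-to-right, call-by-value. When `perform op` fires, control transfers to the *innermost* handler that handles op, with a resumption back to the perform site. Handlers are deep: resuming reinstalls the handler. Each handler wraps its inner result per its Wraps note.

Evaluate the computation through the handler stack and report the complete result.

Evaluation trace:
tell(0) @ H0 ⇒ log+=0
tell(6) @ H0 ⇒ log+=6
H0 returns (1, (0, 6))
H1 returns [(1, (0, 6))]
= [(1, (0, 6))]

Answer: [(1, (0, 6))]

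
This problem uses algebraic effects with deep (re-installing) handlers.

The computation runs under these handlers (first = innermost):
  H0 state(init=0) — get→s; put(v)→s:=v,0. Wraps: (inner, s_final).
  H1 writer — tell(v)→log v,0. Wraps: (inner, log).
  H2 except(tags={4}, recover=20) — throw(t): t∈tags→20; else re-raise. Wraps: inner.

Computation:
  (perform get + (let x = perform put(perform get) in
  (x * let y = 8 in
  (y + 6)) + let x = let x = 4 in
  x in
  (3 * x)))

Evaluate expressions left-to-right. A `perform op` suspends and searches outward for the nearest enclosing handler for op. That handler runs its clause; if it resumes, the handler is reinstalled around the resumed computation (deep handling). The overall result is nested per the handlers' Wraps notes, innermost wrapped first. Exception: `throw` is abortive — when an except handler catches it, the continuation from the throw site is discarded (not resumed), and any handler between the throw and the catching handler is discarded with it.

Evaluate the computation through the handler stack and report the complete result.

Step-by-step:
get @ H0 ⇒ 0
get @ H0 ⇒ 0
put(0) @ H0 ⇒ s:=0
H0 returns (12, 0)
H1 returns ((12, 0), ())
H2 returns ((12, 0), ())
= ((12, 0), ())

Answer: ((12, 0), ())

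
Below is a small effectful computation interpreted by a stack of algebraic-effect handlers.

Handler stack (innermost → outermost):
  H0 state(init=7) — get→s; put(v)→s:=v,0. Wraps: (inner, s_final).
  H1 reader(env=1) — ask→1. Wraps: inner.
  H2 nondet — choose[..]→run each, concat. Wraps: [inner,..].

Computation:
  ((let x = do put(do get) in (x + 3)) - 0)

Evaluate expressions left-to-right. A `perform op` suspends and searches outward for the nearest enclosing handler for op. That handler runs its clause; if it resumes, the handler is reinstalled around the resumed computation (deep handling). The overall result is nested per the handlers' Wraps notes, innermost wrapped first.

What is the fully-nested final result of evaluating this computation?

Answer: [(3, 7)]

Working:
get @ H0 ⇒ 7
put(7) @ H0 ⇒ s:=7
H0 returns (3, 7)
H1 returns (3, 7)
H2 returns [(3, 7)]
= [(3, 7)]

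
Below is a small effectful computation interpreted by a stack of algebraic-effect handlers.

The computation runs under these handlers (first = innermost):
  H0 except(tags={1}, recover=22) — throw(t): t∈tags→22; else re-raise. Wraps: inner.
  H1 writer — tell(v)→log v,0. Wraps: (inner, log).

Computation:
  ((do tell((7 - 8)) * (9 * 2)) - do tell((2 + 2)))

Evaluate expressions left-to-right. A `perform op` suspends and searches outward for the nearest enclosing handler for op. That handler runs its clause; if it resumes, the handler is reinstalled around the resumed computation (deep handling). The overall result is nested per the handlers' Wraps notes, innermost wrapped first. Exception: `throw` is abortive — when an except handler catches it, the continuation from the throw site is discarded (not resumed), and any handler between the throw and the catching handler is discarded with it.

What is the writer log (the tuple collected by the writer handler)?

Answer: (-1, 4)

Step-by-step:
tell(-1) @ H1 ⇒ log+=-1
tell(4) @ H1 ⇒ log+=4
H0 returns 0
H1 returns (0, (-1, 4))
= (0, (-1, 4))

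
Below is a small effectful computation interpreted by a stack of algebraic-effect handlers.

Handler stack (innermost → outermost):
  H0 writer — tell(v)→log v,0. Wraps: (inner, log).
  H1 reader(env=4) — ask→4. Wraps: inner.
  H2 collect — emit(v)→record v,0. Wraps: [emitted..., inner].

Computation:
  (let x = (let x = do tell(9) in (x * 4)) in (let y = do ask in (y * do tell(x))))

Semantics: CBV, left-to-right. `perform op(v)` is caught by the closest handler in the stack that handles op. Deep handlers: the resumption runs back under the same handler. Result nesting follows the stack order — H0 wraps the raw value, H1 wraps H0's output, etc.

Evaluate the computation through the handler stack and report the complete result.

Working:
tell(9) @ H0 ⇒ log+=9
ask @ H1 ⇒ 4
tell(0) @ H0 ⇒ log+=0
H0 returns (0, (9, 0))
H1 returns (0, (9, 0))
H2 returns [(0, (9, 0))]
= [(0, (9, 0))]

Answer: [(0, (9, 0))]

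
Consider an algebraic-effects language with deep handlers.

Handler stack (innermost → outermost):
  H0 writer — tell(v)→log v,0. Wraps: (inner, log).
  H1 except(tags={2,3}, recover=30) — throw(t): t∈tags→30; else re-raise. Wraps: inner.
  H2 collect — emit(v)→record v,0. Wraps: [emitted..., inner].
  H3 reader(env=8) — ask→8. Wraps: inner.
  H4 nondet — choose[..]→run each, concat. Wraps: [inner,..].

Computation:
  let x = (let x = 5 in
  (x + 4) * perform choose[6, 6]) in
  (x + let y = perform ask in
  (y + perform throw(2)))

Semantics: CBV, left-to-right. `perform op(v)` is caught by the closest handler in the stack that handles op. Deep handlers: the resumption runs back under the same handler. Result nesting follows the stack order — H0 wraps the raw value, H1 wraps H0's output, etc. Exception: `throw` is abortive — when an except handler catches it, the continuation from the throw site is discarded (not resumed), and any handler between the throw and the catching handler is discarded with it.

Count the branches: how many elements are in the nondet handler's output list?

Step-by-step:
choose[6, 6] @ H4
  branch[0] choose=6:
    ask @ H3 ⇒ 8
    throw(2) @ H1 caught ⇒ 30
    H2 returns [30]
    H3 returns [30]
    H4 returns [[30]]
  branch[1] choose=6:
    ask @ H3 ⇒ 8
    throw(2) @ H1 caught ⇒ 30
    H2 returns [30]
    H3 returns [30]
    H4 returns [[30]]
= [[30], [30]]

Answer: 2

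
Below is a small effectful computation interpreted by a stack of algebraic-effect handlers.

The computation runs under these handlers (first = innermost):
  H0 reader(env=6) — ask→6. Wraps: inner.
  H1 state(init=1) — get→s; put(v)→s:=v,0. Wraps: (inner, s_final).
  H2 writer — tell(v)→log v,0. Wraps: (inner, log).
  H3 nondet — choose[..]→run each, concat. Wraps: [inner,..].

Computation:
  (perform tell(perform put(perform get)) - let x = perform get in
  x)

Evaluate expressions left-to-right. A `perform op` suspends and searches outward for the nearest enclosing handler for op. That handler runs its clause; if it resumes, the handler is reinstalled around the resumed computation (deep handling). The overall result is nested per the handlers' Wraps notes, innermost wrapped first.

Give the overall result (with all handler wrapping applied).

Answer: [((-1, 1), (0))]

Evaluation trace:
get @ H1 ⇒ 1
put(1) @ H1 ⇒ s:=1
tell(0) @ H2 ⇒ log+=0
get @ H1 ⇒ 1
H0 returns -1
H1 returns (-1, 1)
H2 returns ((-1, 1), (0))
H3 returns [((-1, 1), (0))]
= [((-1, 1), (0))]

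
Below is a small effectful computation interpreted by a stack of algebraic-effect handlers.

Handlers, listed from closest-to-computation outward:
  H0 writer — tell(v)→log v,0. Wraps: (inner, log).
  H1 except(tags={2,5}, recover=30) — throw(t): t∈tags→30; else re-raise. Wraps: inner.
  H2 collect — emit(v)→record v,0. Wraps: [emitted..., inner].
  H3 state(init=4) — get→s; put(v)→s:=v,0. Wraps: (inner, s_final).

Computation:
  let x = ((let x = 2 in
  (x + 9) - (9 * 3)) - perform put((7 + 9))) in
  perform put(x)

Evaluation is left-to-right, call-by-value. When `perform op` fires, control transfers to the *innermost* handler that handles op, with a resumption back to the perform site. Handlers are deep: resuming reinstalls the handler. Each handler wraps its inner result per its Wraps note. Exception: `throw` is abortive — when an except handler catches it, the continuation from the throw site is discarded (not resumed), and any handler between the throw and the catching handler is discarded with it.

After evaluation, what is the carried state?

Evaluation trace:
put(16) @ H3 ⇒ s:=16
put(-16) @ H3 ⇒ s:=-16
H0 returns (0, ())
H1 returns (0, ())
H2 returns [(0, ())]
H3 returns ([(0, ())], -16)
= ([(0, ())], -16)

Answer: -16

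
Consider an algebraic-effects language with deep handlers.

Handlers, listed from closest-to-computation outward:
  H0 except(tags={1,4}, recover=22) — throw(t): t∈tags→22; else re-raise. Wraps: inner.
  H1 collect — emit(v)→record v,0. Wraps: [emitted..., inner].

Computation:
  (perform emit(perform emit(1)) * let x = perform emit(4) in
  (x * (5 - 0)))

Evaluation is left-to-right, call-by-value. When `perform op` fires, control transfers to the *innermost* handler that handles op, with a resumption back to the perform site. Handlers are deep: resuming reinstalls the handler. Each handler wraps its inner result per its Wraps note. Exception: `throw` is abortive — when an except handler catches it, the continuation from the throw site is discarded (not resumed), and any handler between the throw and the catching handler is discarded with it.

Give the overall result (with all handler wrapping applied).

Evaluation trace:
emit(1) @ H1 ⇒ out+=1
emit(0) @ H1 ⇒ out+=0
emit(4) @ H1 ⇒ out+=4
H0 returns 0
H1 returns [1, 0, 4, 0]
= [1, 0, 4, 0]

Answer: [1, 0, 4, 0]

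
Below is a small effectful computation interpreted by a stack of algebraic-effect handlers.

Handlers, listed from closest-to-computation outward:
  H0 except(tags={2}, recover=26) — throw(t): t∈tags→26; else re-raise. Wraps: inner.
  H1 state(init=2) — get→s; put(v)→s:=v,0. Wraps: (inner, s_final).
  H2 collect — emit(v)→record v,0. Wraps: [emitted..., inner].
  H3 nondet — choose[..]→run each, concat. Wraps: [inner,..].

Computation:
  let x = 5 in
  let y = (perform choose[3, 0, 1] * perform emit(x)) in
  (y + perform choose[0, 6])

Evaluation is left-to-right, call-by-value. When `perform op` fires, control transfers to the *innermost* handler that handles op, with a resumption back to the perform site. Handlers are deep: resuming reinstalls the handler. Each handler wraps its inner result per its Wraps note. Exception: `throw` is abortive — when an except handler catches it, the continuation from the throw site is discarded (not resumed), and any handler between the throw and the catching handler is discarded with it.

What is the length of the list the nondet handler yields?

Answer: 6

Evaluation trace:
choose[3, 0, 1] @ H3
  branch[0] choose=3:
    emit(5) @ H2 ⇒ out+=5
    choose[0, 6] @ H3
      branch[0] choose=0:
        H0 returns 0
        H1 returns (0, 2)
        H2 returns [5, (0, 2)]
        H3 returns [[5, (0, 2)]]
      branch[1] choose=6:
        H0 returns 6
        H1 returns (6, 2)
        H2 returns [5, (6, 2)]
        H3 returns [[5, (6, 2)]]
  branch[1] choose=0:
    emit(5) @ H2 ⇒ out+=5
    choose[0, 6] @ H3
      branch[0] choose=0:
        H0 returns 0
        H1 returns (0, 2)
        H2 returns [5, (0, 2)]
        H3 returns [[5, (0, 2)]]
      branch[1] choose=6:
        H0 returns 6
        H1 returns (6, 2)
        H2 returns [5, (6, 2)]
        H3 returns [[5, (6, 2)]]
  branch[2] choose=1:
    emit(5) @ H2 ⇒ out+=5
    choose[0, 6] @ H3
      branch[0] choose=0:
        H0 returns 0
        H1 returns (0, 2)
        H2 returns [5, (0, 2)]
        H3 returns [[5, (0, 2)]]
      branch[1] choose=6:
        H0 returns 6
        H1 returns (6, 2)
        H2 returns [5, (6, 2)]
        H3 returns [[5, (6, 2)]]
= [[5, (0, 2)], [5, (6, 2)], [5, (0, 2)], [5, (6, 2)], [5, (0, 2)], [5, (6, 2)]]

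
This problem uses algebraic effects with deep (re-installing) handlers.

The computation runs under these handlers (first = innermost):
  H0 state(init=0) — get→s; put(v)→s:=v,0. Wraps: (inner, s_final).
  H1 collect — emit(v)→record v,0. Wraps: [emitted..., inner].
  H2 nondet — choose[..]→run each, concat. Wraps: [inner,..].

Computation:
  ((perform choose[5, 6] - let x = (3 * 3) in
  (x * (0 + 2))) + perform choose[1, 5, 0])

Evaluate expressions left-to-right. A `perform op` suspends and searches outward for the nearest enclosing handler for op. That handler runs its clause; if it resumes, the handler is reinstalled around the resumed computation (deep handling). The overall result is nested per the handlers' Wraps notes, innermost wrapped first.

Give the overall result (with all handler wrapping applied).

Evaluation trace:
choose[5, 6] @ H2
  branch[0] choose=5:
    choose[1, 5, 0] @ H2
      branch[0] choose=1:
        H0 returns (-12, 0)
        H1 returns [(-12, 0)]
        H2 returns [[(-12, 0)]]
      branch[1] choose=5:
        H0 returns (-8, 0)
        H1 returns [(-8, 0)]
        H2 returns [[(-8, 0)]]
      branch[2] choose=0:
        H0 returns (-13, 0)
        H1 returns [(-13, 0)]
        H2 returns [[(-13, 0)]]
  branch[1] choose=6:
    choose[1, 5, 0] @ H2
      branch[0] choose=1:
        H0 returns (-11, 0)
        H1 returns [(-11, 0)]
        H2 returns [[(-11, 0)]]
      branch[1] choose=5:
        H0 returns (-7, 0)
        H1 returns [(-7, 0)]
        H2 returns [[(-7, 0)]]
      branch[2] choose=0:
        H0 returns (-12, 0)
        H1 returns [(-12, 0)]
        H2 returns [[(-12, 0)]]
= [[(-12, 0)], [(-8, 0)], [(-13, 0)], [(-11, 0)], [(-7, 0)], [(-12, 0)]]

Answer: [[(-12, 0)], [(-8, 0)], [(-13, 0)], [(-11, 0)], [(-7, 0)], [(-12, 0)]]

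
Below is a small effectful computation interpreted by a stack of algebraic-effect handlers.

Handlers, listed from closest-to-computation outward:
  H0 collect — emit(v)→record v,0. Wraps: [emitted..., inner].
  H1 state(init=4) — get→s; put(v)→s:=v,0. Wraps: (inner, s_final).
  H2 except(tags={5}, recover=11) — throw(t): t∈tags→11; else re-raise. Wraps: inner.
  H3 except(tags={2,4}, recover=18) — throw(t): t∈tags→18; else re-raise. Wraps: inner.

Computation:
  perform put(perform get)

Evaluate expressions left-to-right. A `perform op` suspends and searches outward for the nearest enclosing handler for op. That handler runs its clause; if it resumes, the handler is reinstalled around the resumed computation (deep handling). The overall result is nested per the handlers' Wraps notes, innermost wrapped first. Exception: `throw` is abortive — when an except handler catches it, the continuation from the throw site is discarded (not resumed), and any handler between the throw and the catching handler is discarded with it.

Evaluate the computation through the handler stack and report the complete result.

Answer: ([0], 4)

Step-by-step:
get @ H1 ⇒ 4
put(4) @ H1 ⇒ s:=4
H0 returns [0]
H1 returns ([0], 4)
H2 returns ([0], 4)
H3 returns ([0], 4)
= ([0], 4)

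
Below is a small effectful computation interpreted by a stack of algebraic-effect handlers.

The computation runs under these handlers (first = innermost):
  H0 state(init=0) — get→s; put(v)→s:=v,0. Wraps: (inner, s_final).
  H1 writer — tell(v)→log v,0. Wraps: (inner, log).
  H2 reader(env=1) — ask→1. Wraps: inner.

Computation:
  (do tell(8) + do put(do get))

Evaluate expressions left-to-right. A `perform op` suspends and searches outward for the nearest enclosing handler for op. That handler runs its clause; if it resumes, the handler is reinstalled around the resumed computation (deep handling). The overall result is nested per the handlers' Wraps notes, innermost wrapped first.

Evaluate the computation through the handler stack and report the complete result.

Evaluation trace:
tell(8) @ H1 ⇒ log+=8
get @ H0 ⇒ 0
put(0) @ H0 ⇒ s:=0
H0 returns (0, 0)
H1 returns ((0, 0), (8))
H2 returns ((0, 0), (8))
= ((0, 0), (8))

Answer: ((0, 0), (8))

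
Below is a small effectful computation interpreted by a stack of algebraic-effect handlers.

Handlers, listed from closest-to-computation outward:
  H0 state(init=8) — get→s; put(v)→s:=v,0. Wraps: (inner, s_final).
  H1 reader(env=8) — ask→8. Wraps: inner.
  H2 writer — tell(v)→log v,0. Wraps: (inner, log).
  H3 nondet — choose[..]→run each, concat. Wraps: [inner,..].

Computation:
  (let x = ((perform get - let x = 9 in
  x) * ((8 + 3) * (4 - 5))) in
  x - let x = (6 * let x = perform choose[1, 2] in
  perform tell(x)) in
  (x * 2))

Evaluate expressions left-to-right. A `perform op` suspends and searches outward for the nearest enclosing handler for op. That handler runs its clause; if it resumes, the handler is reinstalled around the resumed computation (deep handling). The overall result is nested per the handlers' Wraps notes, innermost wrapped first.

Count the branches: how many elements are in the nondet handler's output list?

Step-by-step:
get @ H0 ⇒ 8
choose[1, 2] @ H3
  branch[0] choose=1:
    tell(1) @ H2 ⇒ log+=1
    H0 returns (11, 8)
    H1 returns (11, 8)
    H2 returns ((11, 8), (1))
    H3 returns [((11, 8), (1))]
  branch[1] choose=2:
    tell(2) @ H2 ⇒ log+=2
    H0 returns (11, 8)
    H1 returns (11, 8)
    H2 returns ((11, 8), (2))
    H3 returns [((11, 8), (2))]
= [((11, 8), (1)), ((11, 8), (2))]

Answer: 2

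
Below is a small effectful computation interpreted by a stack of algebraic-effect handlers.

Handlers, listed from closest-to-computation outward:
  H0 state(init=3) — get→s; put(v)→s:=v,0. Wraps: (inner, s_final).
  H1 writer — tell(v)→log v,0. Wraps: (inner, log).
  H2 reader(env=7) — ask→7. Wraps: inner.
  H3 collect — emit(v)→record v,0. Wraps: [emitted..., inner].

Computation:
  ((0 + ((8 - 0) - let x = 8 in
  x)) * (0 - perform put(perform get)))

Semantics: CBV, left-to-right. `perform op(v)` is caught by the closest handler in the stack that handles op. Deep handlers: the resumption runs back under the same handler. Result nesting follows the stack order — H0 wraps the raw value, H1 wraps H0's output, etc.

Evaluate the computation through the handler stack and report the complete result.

Answer: [((0, 3), ())]

Working:
get @ H0 ⇒ 3
put(3) @ H0 ⇒ s:=3
H0 returns (0, 3)
H1 returns ((0, 3), ())
H2 returns ((0, 3), ())
H3 returns [((0, 3), ())]
= [((0, 3), ())]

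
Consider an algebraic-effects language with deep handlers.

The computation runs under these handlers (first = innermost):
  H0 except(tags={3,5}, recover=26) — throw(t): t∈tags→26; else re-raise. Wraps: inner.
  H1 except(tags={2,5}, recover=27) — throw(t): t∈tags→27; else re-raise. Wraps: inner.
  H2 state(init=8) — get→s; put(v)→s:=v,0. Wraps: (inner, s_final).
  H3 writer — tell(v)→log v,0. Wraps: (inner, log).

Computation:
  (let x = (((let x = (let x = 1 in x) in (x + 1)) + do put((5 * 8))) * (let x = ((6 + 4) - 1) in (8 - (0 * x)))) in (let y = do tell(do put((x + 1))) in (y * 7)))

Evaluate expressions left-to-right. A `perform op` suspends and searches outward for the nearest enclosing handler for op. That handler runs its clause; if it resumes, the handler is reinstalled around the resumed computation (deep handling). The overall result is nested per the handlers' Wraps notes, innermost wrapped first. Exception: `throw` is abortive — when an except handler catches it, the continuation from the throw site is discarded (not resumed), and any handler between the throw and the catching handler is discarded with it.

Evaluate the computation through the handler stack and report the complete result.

Evaluation trace:
put(40) @ H2 ⇒ s:=40
put(17) @ H2 ⇒ s:=17
tell(0) @ H3 ⇒ log+=0
H0 returns 0
H1 returns 0
H2 returns (0, 17)
H3 returns ((0, 17), (0))
= ((0, 17), (0))

Answer: ((0, 17), (0))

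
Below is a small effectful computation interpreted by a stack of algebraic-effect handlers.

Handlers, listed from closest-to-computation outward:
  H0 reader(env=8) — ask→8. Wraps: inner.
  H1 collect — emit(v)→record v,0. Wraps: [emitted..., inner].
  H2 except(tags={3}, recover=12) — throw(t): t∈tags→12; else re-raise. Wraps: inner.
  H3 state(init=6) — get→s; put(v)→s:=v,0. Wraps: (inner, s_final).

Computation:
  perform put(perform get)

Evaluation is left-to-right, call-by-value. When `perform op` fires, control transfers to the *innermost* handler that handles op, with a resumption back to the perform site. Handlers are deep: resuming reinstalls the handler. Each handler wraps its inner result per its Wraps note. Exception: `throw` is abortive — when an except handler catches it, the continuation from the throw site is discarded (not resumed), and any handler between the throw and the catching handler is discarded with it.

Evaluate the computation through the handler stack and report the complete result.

Answer: ([0], 6)

Working:
get @ H3 ⇒ 6
put(6) @ H3 ⇒ s:=6
H0 returns 0
H1 returns [0]
H2 returns [0]
H3 returns ([0], 6)
= ([0], 6)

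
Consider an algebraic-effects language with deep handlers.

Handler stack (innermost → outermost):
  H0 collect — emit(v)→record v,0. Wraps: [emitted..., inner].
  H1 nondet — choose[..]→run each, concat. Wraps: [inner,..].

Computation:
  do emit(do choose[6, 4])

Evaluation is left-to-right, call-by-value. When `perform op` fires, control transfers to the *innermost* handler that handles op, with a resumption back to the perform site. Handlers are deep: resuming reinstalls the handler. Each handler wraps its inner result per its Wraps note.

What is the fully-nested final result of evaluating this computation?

Step-by-step:
choose[6, 4] @ H1
  branch[0] choose=6:
    emit(6) @ H0 ⇒ out+=6
    H0 returns [6, 0]
    H1 returns [[6, 0]]
  branch[1] choose=4:
    emit(4) @ H0 ⇒ out+=4
    H0 returns [4, 0]
    H1 returns [[4, 0]]
= [[6, 0], [4, 0]]

Answer: [[6, 0], [4, 0]]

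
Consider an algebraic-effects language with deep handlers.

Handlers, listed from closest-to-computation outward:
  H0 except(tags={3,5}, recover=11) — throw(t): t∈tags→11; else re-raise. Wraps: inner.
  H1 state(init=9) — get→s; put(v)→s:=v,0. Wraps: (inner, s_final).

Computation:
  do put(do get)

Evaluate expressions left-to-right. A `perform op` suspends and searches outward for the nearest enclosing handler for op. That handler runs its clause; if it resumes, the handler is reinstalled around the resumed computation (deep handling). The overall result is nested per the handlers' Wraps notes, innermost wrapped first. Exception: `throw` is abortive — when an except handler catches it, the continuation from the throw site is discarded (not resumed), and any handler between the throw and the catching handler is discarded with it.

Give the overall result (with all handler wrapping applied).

Answer: (0, 9)

Step-by-step:
get @ H1 ⇒ 9
put(9) @ H1 ⇒ s:=9
H0 returns 0
H1 returns (0, 9)
= (0, 9)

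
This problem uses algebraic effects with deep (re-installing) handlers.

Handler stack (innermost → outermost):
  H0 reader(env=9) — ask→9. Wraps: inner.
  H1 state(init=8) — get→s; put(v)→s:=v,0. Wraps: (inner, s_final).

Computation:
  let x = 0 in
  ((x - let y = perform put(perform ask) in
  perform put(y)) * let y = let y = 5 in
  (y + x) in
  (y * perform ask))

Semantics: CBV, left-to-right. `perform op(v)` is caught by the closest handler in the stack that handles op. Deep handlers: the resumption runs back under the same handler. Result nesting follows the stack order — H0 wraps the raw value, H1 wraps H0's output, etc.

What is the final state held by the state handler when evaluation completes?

Answer: 0

Working:
ask @ H0 ⇒ 9
put(9) @ H1 ⇒ s:=9
put(0) @ H1 ⇒ s:=0
ask @ H0 ⇒ 9
H0 returns 0
H1 returns (0, 0)
= (0, 0)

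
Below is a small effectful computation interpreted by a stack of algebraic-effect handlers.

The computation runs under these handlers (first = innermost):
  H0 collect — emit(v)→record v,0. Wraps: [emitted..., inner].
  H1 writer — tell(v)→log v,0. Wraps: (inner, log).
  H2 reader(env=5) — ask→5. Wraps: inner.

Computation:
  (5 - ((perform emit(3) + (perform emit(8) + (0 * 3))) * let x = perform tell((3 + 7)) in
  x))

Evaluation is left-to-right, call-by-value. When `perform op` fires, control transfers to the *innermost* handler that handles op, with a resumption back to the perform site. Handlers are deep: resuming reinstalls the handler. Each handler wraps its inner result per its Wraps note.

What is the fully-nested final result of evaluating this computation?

Answer: ([3, 8, 5], (10))

Evaluation trace:
emit(3) @ H0 ⇒ out+=3
emit(8) @ H0 ⇒ out+=8
tell(10) @ H1 ⇒ log+=10
H0 returns [3, 8, 5]
H1 returns ([3, 8, 5], (10))
H2 returns ([3, 8, 5], (10))
= ([3, 8, 5], (10))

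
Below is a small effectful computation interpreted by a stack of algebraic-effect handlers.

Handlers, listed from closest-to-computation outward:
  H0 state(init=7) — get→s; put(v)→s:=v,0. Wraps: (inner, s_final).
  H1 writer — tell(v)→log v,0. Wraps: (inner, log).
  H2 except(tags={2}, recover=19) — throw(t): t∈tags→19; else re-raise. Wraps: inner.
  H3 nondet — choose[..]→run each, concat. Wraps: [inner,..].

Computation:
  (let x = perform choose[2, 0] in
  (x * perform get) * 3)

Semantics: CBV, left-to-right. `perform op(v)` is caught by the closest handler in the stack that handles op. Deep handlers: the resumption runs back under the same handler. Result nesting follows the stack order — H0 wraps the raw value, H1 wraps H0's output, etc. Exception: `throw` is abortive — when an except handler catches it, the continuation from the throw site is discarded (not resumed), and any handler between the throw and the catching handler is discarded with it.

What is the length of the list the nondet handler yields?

Step-by-step:
choose[2, 0] @ H3
  branch[0] choose=2:
    get @ H0 ⇒ 7
    H0 returns (42, 7)
    H1 returns ((42, 7), ())
    H2 returns ((42, 7), ())
    H3 returns [((42, 7), ())]
  branch[1] choose=0:
    get @ H0 ⇒ 7
    H0 returns (0, 7)
    H1 returns ((0, 7), ())
    H2 returns ((0, 7), ())
    H3 returns [((0, 7), ())]
= [((42, 7), ()), ((0, 7), ())]

Answer: 2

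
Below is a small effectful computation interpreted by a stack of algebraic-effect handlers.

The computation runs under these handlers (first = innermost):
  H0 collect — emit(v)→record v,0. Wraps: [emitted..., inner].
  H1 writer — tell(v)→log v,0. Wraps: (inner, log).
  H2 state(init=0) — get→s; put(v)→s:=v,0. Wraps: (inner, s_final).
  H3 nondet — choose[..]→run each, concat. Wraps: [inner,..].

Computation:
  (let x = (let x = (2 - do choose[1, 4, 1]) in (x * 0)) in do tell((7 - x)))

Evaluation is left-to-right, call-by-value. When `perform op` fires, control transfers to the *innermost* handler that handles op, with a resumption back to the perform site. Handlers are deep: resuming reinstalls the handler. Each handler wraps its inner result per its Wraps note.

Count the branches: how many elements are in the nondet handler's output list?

Answer: 3

Evaluation trace:
choose[1, 4, 1] @ H3
  branch[0] choose=1:
    tell(7) @ H1 ⇒ log+=7
    H0 returns [0]
    H1 returns ([0], (7))
    H2 returns (([0], (7)), 0)
    H3 returns [(([0], (7)), 0)]
  branch[1] choose=4:
    tell(7) @ H1 ⇒ log+=7
    H0 returns [0]
    H1 returns ([0], (7))
    H2 returns (([0], (7)), 0)
    H3 returns [(([0], (7)), 0)]
  branch[2] choose=1:
    tell(7) @ H1 ⇒ log+=7
    H0 returns [0]
    H1 returns ([0], (7))
    H2 returns (([0], (7)), 0)
    H3 returns [(([0], (7)), 0)]
= [(([0], (7)), 0), (([0], (7)), 0), (([0], (7)), 0)]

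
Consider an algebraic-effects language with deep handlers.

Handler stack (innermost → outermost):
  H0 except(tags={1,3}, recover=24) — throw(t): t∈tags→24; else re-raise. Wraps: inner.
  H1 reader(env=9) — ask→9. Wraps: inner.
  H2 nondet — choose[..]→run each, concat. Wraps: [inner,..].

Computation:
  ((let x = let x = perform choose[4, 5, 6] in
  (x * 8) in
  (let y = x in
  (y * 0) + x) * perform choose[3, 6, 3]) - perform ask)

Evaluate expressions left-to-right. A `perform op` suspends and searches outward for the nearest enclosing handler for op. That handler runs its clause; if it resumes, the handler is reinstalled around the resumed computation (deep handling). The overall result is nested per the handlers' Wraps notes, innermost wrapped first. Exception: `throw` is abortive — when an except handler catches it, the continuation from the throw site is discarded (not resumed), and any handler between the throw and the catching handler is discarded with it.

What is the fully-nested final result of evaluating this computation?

Answer: [87, 183, 87, 111, 231, 111, 135, 279, 135]

Evaluation trace:
choose[4, 5, 6] @ H2
  branch[0] choose=4:
    choose[3, 6, 3] @ H2
      branch[0] choose=3:
        ask @ H1 ⇒ 9
        H0 returns 87
        H1 returns 87
        H2 returns [87]
      branch[1] choose=6:
        ask @ H1 ⇒ 9
        H0 returns 183
        H1 returns 183
        H2 returns [183]
      branch[2] choose=3:
        ask @ H1 ⇒ 9
        H0 returns 87
        H1 returns 87
        H2 returns [87]
  branch[1] choose=5:
    choose[3, 6, 3] @ H2
      branch[0] choose=3:
        ask @ H1 ⇒ 9
        H0 returns 111
        H1 returns 111
        H2 returns [111]
      branch[1] choose=6:
        ask @ H1 ⇒ 9
        H0 returns 231
        H1 returns 231
        H2 returns [231]
      branch[2] choose=3:
        ask @ H1 ⇒ 9
        H0 returns 111
        H1 returns 111
        H2 returns [111]
  branch[2] choose=6:
    choose[3, 6, 3] @ H2
      branch[0] choose=3:
        ask @ H1 ⇒ 9
        H0 returns 135
        H1 returns 135
        H2 returns [135]
      branch[1] choose=6:
        ask @ H1 ⇒ 9
        H0 returns 279
        H1 returns 279
        H2 returns [279]
      branch[2] choose=3:
        ask @ H1 ⇒ 9
        H0 returns 135
        H1 returns 135
        H2 returns [135]
= [87, 183, 87, 111, 231, 111, 135, 279, 135]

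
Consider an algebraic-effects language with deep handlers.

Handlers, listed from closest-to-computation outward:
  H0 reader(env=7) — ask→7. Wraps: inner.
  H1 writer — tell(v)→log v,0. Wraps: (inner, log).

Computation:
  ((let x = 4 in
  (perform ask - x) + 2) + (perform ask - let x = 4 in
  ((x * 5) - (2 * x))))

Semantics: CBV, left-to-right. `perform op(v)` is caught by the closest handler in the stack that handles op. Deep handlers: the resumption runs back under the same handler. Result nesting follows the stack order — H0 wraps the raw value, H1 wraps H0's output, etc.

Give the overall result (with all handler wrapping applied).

Working:
ask @ H0 ⇒ 7
ask @ H0 ⇒ 7
H0 returns 0
H1 returns (0, ())
= (0, ())

Answer: (0, ())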